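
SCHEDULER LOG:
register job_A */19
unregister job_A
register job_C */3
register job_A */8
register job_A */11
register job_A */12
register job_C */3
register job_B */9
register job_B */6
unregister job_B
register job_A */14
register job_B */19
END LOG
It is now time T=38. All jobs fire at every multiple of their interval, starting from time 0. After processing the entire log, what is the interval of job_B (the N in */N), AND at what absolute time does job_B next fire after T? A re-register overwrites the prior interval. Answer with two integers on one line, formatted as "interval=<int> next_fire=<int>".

Answer: interval=19 next_fire=57

Derivation:
Op 1: register job_A */19 -> active={job_A:*/19}
Op 2: unregister job_A -> active={}
Op 3: register job_C */3 -> active={job_C:*/3}
Op 4: register job_A */8 -> active={job_A:*/8, job_C:*/3}
Op 5: register job_A */11 -> active={job_A:*/11, job_C:*/3}
Op 6: register job_A */12 -> active={job_A:*/12, job_C:*/3}
Op 7: register job_C */3 -> active={job_A:*/12, job_C:*/3}
Op 8: register job_B */9 -> active={job_A:*/12, job_B:*/9, job_C:*/3}
Op 9: register job_B */6 -> active={job_A:*/12, job_B:*/6, job_C:*/3}
Op 10: unregister job_B -> active={job_A:*/12, job_C:*/3}
Op 11: register job_A */14 -> active={job_A:*/14, job_C:*/3}
Op 12: register job_B */19 -> active={job_A:*/14, job_B:*/19, job_C:*/3}
Final interval of job_B = 19
Next fire of job_B after T=38: (38//19+1)*19 = 57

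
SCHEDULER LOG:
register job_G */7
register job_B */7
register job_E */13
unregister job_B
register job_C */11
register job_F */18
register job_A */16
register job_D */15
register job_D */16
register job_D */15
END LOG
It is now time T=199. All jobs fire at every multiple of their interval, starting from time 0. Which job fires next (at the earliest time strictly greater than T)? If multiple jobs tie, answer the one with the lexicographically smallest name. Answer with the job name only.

Op 1: register job_G */7 -> active={job_G:*/7}
Op 2: register job_B */7 -> active={job_B:*/7, job_G:*/7}
Op 3: register job_E */13 -> active={job_B:*/7, job_E:*/13, job_G:*/7}
Op 4: unregister job_B -> active={job_E:*/13, job_G:*/7}
Op 5: register job_C */11 -> active={job_C:*/11, job_E:*/13, job_G:*/7}
Op 6: register job_F */18 -> active={job_C:*/11, job_E:*/13, job_F:*/18, job_G:*/7}
Op 7: register job_A */16 -> active={job_A:*/16, job_C:*/11, job_E:*/13, job_F:*/18, job_G:*/7}
Op 8: register job_D */15 -> active={job_A:*/16, job_C:*/11, job_D:*/15, job_E:*/13, job_F:*/18, job_G:*/7}
Op 9: register job_D */16 -> active={job_A:*/16, job_C:*/11, job_D:*/16, job_E:*/13, job_F:*/18, job_G:*/7}
Op 10: register job_D */15 -> active={job_A:*/16, job_C:*/11, job_D:*/15, job_E:*/13, job_F:*/18, job_G:*/7}
  job_A: interval 16, next fire after T=199 is 208
  job_C: interval 11, next fire after T=199 is 209
  job_D: interval 15, next fire after T=199 is 210
  job_E: interval 13, next fire after T=199 is 208
  job_F: interval 18, next fire after T=199 is 216
  job_G: interval 7, next fire after T=199 is 203
Earliest = 203, winner (lex tiebreak) = job_G

Answer: job_G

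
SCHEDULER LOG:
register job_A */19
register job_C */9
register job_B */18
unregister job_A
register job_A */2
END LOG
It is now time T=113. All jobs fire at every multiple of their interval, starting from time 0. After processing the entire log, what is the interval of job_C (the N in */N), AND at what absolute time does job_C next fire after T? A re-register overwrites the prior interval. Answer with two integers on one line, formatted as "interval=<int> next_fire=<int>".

Op 1: register job_A */19 -> active={job_A:*/19}
Op 2: register job_C */9 -> active={job_A:*/19, job_C:*/9}
Op 3: register job_B */18 -> active={job_A:*/19, job_B:*/18, job_C:*/9}
Op 4: unregister job_A -> active={job_B:*/18, job_C:*/9}
Op 5: register job_A */2 -> active={job_A:*/2, job_B:*/18, job_C:*/9}
Final interval of job_C = 9
Next fire of job_C after T=113: (113//9+1)*9 = 117

Answer: interval=9 next_fire=117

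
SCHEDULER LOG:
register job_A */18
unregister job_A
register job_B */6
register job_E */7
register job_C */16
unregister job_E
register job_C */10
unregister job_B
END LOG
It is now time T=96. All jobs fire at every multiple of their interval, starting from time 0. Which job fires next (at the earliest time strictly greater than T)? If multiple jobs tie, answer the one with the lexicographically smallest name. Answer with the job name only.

Op 1: register job_A */18 -> active={job_A:*/18}
Op 2: unregister job_A -> active={}
Op 3: register job_B */6 -> active={job_B:*/6}
Op 4: register job_E */7 -> active={job_B:*/6, job_E:*/7}
Op 5: register job_C */16 -> active={job_B:*/6, job_C:*/16, job_E:*/7}
Op 6: unregister job_E -> active={job_B:*/6, job_C:*/16}
Op 7: register job_C */10 -> active={job_B:*/6, job_C:*/10}
Op 8: unregister job_B -> active={job_C:*/10}
  job_C: interval 10, next fire after T=96 is 100
Earliest = 100, winner (lex tiebreak) = job_C

Answer: job_C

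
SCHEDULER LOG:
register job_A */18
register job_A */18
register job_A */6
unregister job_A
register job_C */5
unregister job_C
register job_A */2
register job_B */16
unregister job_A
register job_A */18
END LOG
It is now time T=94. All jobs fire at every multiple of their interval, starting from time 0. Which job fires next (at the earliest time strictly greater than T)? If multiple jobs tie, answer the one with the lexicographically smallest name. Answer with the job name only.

Op 1: register job_A */18 -> active={job_A:*/18}
Op 2: register job_A */18 -> active={job_A:*/18}
Op 3: register job_A */6 -> active={job_A:*/6}
Op 4: unregister job_A -> active={}
Op 5: register job_C */5 -> active={job_C:*/5}
Op 6: unregister job_C -> active={}
Op 7: register job_A */2 -> active={job_A:*/2}
Op 8: register job_B */16 -> active={job_A:*/2, job_B:*/16}
Op 9: unregister job_A -> active={job_B:*/16}
Op 10: register job_A */18 -> active={job_A:*/18, job_B:*/16}
  job_A: interval 18, next fire after T=94 is 108
  job_B: interval 16, next fire after T=94 is 96
Earliest = 96, winner (lex tiebreak) = job_B

Answer: job_B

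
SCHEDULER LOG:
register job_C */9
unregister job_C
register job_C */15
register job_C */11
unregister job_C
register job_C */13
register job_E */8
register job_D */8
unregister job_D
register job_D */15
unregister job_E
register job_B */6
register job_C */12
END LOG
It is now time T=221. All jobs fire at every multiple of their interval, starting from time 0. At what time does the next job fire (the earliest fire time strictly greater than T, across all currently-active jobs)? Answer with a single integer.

Answer: 222

Derivation:
Op 1: register job_C */9 -> active={job_C:*/9}
Op 2: unregister job_C -> active={}
Op 3: register job_C */15 -> active={job_C:*/15}
Op 4: register job_C */11 -> active={job_C:*/11}
Op 5: unregister job_C -> active={}
Op 6: register job_C */13 -> active={job_C:*/13}
Op 7: register job_E */8 -> active={job_C:*/13, job_E:*/8}
Op 8: register job_D */8 -> active={job_C:*/13, job_D:*/8, job_E:*/8}
Op 9: unregister job_D -> active={job_C:*/13, job_E:*/8}
Op 10: register job_D */15 -> active={job_C:*/13, job_D:*/15, job_E:*/8}
Op 11: unregister job_E -> active={job_C:*/13, job_D:*/15}
Op 12: register job_B */6 -> active={job_B:*/6, job_C:*/13, job_D:*/15}
Op 13: register job_C */12 -> active={job_B:*/6, job_C:*/12, job_D:*/15}
  job_B: interval 6, next fire after T=221 is 222
  job_C: interval 12, next fire after T=221 is 228
  job_D: interval 15, next fire after T=221 is 225
Earliest fire time = 222 (job job_B)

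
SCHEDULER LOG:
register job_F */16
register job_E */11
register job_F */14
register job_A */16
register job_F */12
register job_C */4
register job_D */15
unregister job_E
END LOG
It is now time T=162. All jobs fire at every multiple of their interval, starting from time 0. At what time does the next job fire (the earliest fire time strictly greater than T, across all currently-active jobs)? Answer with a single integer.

Op 1: register job_F */16 -> active={job_F:*/16}
Op 2: register job_E */11 -> active={job_E:*/11, job_F:*/16}
Op 3: register job_F */14 -> active={job_E:*/11, job_F:*/14}
Op 4: register job_A */16 -> active={job_A:*/16, job_E:*/11, job_F:*/14}
Op 5: register job_F */12 -> active={job_A:*/16, job_E:*/11, job_F:*/12}
Op 6: register job_C */4 -> active={job_A:*/16, job_C:*/4, job_E:*/11, job_F:*/12}
Op 7: register job_D */15 -> active={job_A:*/16, job_C:*/4, job_D:*/15, job_E:*/11, job_F:*/12}
Op 8: unregister job_E -> active={job_A:*/16, job_C:*/4, job_D:*/15, job_F:*/12}
  job_A: interval 16, next fire after T=162 is 176
  job_C: interval 4, next fire after T=162 is 164
  job_D: interval 15, next fire after T=162 is 165
  job_F: interval 12, next fire after T=162 is 168
Earliest fire time = 164 (job job_C)

Answer: 164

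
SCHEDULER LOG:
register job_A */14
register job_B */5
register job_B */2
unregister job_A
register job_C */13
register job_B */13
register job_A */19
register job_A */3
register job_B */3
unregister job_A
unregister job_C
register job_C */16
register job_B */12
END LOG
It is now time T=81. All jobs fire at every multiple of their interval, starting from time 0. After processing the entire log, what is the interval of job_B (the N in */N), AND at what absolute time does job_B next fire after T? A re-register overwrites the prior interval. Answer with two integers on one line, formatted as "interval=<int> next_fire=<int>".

Op 1: register job_A */14 -> active={job_A:*/14}
Op 2: register job_B */5 -> active={job_A:*/14, job_B:*/5}
Op 3: register job_B */2 -> active={job_A:*/14, job_B:*/2}
Op 4: unregister job_A -> active={job_B:*/2}
Op 5: register job_C */13 -> active={job_B:*/2, job_C:*/13}
Op 6: register job_B */13 -> active={job_B:*/13, job_C:*/13}
Op 7: register job_A */19 -> active={job_A:*/19, job_B:*/13, job_C:*/13}
Op 8: register job_A */3 -> active={job_A:*/3, job_B:*/13, job_C:*/13}
Op 9: register job_B */3 -> active={job_A:*/3, job_B:*/3, job_C:*/13}
Op 10: unregister job_A -> active={job_B:*/3, job_C:*/13}
Op 11: unregister job_C -> active={job_B:*/3}
Op 12: register job_C */16 -> active={job_B:*/3, job_C:*/16}
Op 13: register job_B */12 -> active={job_B:*/12, job_C:*/16}
Final interval of job_B = 12
Next fire of job_B after T=81: (81//12+1)*12 = 84

Answer: interval=12 next_fire=84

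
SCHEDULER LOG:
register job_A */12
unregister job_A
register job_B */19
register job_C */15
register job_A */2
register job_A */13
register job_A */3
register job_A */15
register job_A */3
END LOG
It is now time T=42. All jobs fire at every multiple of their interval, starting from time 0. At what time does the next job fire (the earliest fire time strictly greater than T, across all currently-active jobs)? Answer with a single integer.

Op 1: register job_A */12 -> active={job_A:*/12}
Op 2: unregister job_A -> active={}
Op 3: register job_B */19 -> active={job_B:*/19}
Op 4: register job_C */15 -> active={job_B:*/19, job_C:*/15}
Op 5: register job_A */2 -> active={job_A:*/2, job_B:*/19, job_C:*/15}
Op 6: register job_A */13 -> active={job_A:*/13, job_B:*/19, job_C:*/15}
Op 7: register job_A */3 -> active={job_A:*/3, job_B:*/19, job_C:*/15}
Op 8: register job_A */15 -> active={job_A:*/15, job_B:*/19, job_C:*/15}
Op 9: register job_A */3 -> active={job_A:*/3, job_B:*/19, job_C:*/15}
  job_A: interval 3, next fire after T=42 is 45
  job_B: interval 19, next fire after T=42 is 57
  job_C: interval 15, next fire after T=42 is 45
Earliest fire time = 45 (job job_A)

Answer: 45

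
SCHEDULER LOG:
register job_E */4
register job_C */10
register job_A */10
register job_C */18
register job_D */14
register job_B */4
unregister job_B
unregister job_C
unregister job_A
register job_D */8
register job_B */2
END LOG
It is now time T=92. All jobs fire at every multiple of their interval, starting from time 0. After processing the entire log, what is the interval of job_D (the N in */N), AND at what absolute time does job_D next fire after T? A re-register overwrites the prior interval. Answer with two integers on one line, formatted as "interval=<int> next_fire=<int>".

Answer: interval=8 next_fire=96

Derivation:
Op 1: register job_E */4 -> active={job_E:*/4}
Op 2: register job_C */10 -> active={job_C:*/10, job_E:*/4}
Op 3: register job_A */10 -> active={job_A:*/10, job_C:*/10, job_E:*/4}
Op 4: register job_C */18 -> active={job_A:*/10, job_C:*/18, job_E:*/4}
Op 5: register job_D */14 -> active={job_A:*/10, job_C:*/18, job_D:*/14, job_E:*/4}
Op 6: register job_B */4 -> active={job_A:*/10, job_B:*/4, job_C:*/18, job_D:*/14, job_E:*/4}
Op 7: unregister job_B -> active={job_A:*/10, job_C:*/18, job_D:*/14, job_E:*/4}
Op 8: unregister job_C -> active={job_A:*/10, job_D:*/14, job_E:*/4}
Op 9: unregister job_A -> active={job_D:*/14, job_E:*/4}
Op 10: register job_D */8 -> active={job_D:*/8, job_E:*/4}
Op 11: register job_B */2 -> active={job_B:*/2, job_D:*/8, job_E:*/4}
Final interval of job_D = 8
Next fire of job_D after T=92: (92//8+1)*8 = 96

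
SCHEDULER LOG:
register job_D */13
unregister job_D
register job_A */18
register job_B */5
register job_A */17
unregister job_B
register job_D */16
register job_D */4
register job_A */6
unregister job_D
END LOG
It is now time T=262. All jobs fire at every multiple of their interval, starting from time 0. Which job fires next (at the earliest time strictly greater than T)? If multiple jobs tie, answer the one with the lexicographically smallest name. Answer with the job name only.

Op 1: register job_D */13 -> active={job_D:*/13}
Op 2: unregister job_D -> active={}
Op 3: register job_A */18 -> active={job_A:*/18}
Op 4: register job_B */5 -> active={job_A:*/18, job_B:*/5}
Op 5: register job_A */17 -> active={job_A:*/17, job_B:*/5}
Op 6: unregister job_B -> active={job_A:*/17}
Op 7: register job_D */16 -> active={job_A:*/17, job_D:*/16}
Op 8: register job_D */4 -> active={job_A:*/17, job_D:*/4}
Op 9: register job_A */6 -> active={job_A:*/6, job_D:*/4}
Op 10: unregister job_D -> active={job_A:*/6}
  job_A: interval 6, next fire after T=262 is 264
Earliest = 264, winner (lex tiebreak) = job_A

Answer: job_A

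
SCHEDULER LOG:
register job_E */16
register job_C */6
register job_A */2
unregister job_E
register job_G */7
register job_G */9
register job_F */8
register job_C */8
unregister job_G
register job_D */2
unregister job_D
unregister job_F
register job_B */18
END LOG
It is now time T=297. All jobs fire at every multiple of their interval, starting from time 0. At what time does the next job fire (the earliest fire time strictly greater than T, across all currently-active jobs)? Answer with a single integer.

Op 1: register job_E */16 -> active={job_E:*/16}
Op 2: register job_C */6 -> active={job_C:*/6, job_E:*/16}
Op 3: register job_A */2 -> active={job_A:*/2, job_C:*/6, job_E:*/16}
Op 4: unregister job_E -> active={job_A:*/2, job_C:*/6}
Op 5: register job_G */7 -> active={job_A:*/2, job_C:*/6, job_G:*/7}
Op 6: register job_G */9 -> active={job_A:*/2, job_C:*/6, job_G:*/9}
Op 7: register job_F */8 -> active={job_A:*/2, job_C:*/6, job_F:*/8, job_G:*/9}
Op 8: register job_C */8 -> active={job_A:*/2, job_C:*/8, job_F:*/8, job_G:*/9}
Op 9: unregister job_G -> active={job_A:*/2, job_C:*/8, job_F:*/8}
Op 10: register job_D */2 -> active={job_A:*/2, job_C:*/8, job_D:*/2, job_F:*/8}
Op 11: unregister job_D -> active={job_A:*/2, job_C:*/8, job_F:*/8}
Op 12: unregister job_F -> active={job_A:*/2, job_C:*/8}
Op 13: register job_B */18 -> active={job_A:*/2, job_B:*/18, job_C:*/8}
  job_A: interval 2, next fire after T=297 is 298
  job_B: interval 18, next fire after T=297 is 306
  job_C: interval 8, next fire after T=297 is 304
Earliest fire time = 298 (job job_A)

Answer: 298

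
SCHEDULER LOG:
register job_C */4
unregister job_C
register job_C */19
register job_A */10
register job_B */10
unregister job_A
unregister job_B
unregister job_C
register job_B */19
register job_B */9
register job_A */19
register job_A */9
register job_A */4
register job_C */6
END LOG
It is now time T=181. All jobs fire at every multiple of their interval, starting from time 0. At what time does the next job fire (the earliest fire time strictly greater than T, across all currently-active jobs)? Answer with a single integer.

Op 1: register job_C */4 -> active={job_C:*/4}
Op 2: unregister job_C -> active={}
Op 3: register job_C */19 -> active={job_C:*/19}
Op 4: register job_A */10 -> active={job_A:*/10, job_C:*/19}
Op 5: register job_B */10 -> active={job_A:*/10, job_B:*/10, job_C:*/19}
Op 6: unregister job_A -> active={job_B:*/10, job_C:*/19}
Op 7: unregister job_B -> active={job_C:*/19}
Op 8: unregister job_C -> active={}
Op 9: register job_B */19 -> active={job_B:*/19}
Op 10: register job_B */9 -> active={job_B:*/9}
Op 11: register job_A */19 -> active={job_A:*/19, job_B:*/9}
Op 12: register job_A */9 -> active={job_A:*/9, job_B:*/9}
Op 13: register job_A */4 -> active={job_A:*/4, job_B:*/9}
Op 14: register job_C */6 -> active={job_A:*/4, job_B:*/9, job_C:*/6}
  job_A: interval 4, next fire after T=181 is 184
  job_B: interval 9, next fire after T=181 is 189
  job_C: interval 6, next fire after T=181 is 186
Earliest fire time = 184 (job job_A)

Answer: 184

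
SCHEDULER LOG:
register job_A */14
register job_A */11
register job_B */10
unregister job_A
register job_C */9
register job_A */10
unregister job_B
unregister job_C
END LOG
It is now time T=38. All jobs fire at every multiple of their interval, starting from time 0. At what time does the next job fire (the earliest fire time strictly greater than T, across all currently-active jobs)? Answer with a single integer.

Op 1: register job_A */14 -> active={job_A:*/14}
Op 2: register job_A */11 -> active={job_A:*/11}
Op 3: register job_B */10 -> active={job_A:*/11, job_B:*/10}
Op 4: unregister job_A -> active={job_B:*/10}
Op 5: register job_C */9 -> active={job_B:*/10, job_C:*/9}
Op 6: register job_A */10 -> active={job_A:*/10, job_B:*/10, job_C:*/9}
Op 7: unregister job_B -> active={job_A:*/10, job_C:*/9}
Op 8: unregister job_C -> active={job_A:*/10}
  job_A: interval 10, next fire after T=38 is 40
Earliest fire time = 40 (job job_A)

Answer: 40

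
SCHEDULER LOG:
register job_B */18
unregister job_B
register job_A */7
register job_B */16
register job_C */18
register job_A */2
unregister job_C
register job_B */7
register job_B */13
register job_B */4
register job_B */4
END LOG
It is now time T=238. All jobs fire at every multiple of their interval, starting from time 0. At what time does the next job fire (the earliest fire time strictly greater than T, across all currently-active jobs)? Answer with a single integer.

Answer: 240

Derivation:
Op 1: register job_B */18 -> active={job_B:*/18}
Op 2: unregister job_B -> active={}
Op 3: register job_A */7 -> active={job_A:*/7}
Op 4: register job_B */16 -> active={job_A:*/7, job_B:*/16}
Op 5: register job_C */18 -> active={job_A:*/7, job_B:*/16, job_C:*/18}
Op 6: register job_A */2 -> active={job_A:*/2, job_B:*/16, job_C:*/18}
Op 7: unregister job_C -> active={job_A:*/2, job_B:*/16}
Op 8: register job_B */7 -> active={job_A:*/2, job_B:*/7}
Op 9: register job_B */13 -> active={job_A:*/2, job_B:*/13}
Op 10: register job_B */4 -> active={job_A:*/2, job_B:*/4}
Op 11: register job_B */4 -> active={job_A:*/2, job_B:*/4}
  job_A: interval 2, next fire after T=238 is 240
  job_B: interval 4, next fire after T=238 is 240
Earliest fire time = 240 (job job_A)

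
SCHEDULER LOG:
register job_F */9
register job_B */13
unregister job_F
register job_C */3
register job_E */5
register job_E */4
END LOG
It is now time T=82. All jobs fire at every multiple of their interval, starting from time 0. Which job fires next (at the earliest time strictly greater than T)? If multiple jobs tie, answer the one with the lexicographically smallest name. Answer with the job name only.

Op 1: register job_F */9 -> active={job_F:*/9}
Op 2: register job_B */13 -> active={job_B:*/13, job_F:*/9}
Op 3: unregister job_F -> active={job_B:*/13}
Op 4: register job_C */3 -> active={job_B:*/13, job_C:*/3}
Op 5: register job_E */5 -> active={job_B:*/13, job_C:*/3, job_E:*/5}
Op 6: register job_E */4 -> active={job_B:*/13, job_C:*/3, job_E:*/4}
  job_B: interval 13, next fire after T=82 is 91
  job_C: interval 3, next fire after T=82 is 84
  job_E: interval 4, next fire after T=82 is 84
Earliest = 84, winner (lex tiebreak) = job_C

Answer: job_C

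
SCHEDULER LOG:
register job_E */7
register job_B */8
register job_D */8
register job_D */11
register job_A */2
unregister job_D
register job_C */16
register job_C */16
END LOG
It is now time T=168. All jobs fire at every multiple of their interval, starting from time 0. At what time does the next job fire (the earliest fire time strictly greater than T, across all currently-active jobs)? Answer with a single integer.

Answer: 170

Derivation:
Op 1: register job_E */7 -> active={job_E:*/7}
Op 2: register job_B */8 -> active={job_B:*/8, job_E:*/7}
Op 3: register job_D */8 -> active={job_B:*/8, job_D:*/8, job_E:*/7}
Op 4: register job_D */11 -> active={job_B:*/8, job_D:*/11, job_E:*/7}
Op 5: register job_A */2 -> active={job_A:*/2, job_B:*/8, job_D:*/11, job_E:*/7}
Op 6: unregister job_D -> active={job_A:*/2, job_B:*/8, job_E:*/7}
Op 7: register job_C */16 -> active={job_A:*/2, job_B:*/8, job_C:*/16, job_E:*/7}
Op 8: register job_C */16 -> active={job_A:*/2, job_B:*/8, job_C:*/16, job_E:*/7}
  job_A: interval 2, next fire after T=168 is 170
  job_B: interval 8, next fire after T=168 is 176
  job_C: interval 16, next fire after T=168 is 176
  job_E: interval 7, next fire after T=168 is 175
Earliest fire time = 170 (job job_A)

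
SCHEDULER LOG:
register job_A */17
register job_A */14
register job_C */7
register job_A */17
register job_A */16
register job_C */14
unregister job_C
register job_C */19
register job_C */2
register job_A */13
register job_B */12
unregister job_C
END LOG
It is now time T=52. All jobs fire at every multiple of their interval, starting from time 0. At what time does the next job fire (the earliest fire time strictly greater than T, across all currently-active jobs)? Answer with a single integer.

Op 1: register job_A */17 -> active={job_A:*/17}
Op 2: register job_A */14 -> active={job_A:*/14}
Op 3: register job_C */7 -> active={job_A:*/14, job_C:*/7}
Op 4: register job_A */17 -> active={job_A:*/17, job_C:*/7}
Op 5: register job_A */16 -> active={job_A:*/16, job_C:*/7}
Op 6: register job_C */14 -> active={job_A:*/16, job_C:*/14}
Op 7: unregister job_C -> active={job_A:*/16}
Op 8: register job_C */19 -> active={job_A:*/16, job_C:*/19}
Op 9: register job_C */2 -> active={job_A:*/16, job_C:*/2}
Op 10: register job_A */13 -> active={job_A:*/13, job_C:*/2}
Op 11: register job_B */12 -> active={job_A:*/13, job_B:*/12, job_C:*/2}
Op 12: unregister job_C -> active={job_A:*/13, job_B:*/12}
  job_A: interval 13, next fire after T=52 is 65
  job_B: interval 12, next fire after T=52 is 60
Earliest fire time = 60 (job job_B)

Answer: 60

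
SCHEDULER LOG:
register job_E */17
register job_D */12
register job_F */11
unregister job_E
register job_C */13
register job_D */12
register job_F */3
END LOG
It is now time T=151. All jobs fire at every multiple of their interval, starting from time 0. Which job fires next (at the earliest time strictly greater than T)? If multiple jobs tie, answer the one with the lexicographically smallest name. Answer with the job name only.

Op 1: register job_E */17 -> active={job_E:*/17}
Op 2: register job_D */12 -> active={job_D:*/12, job_E:*/17}
Op 3: register job_F */11 -> active={job_D:*/12, job_E:*/17, job_F:*/11}
Op 4: unregister job_E -> active={job_D:*/12, job_F:*/11}
Op 5: register job_C */13 -> active={job_C:*/13, job_D:*/12, job_F:*/11}
Op 6: register job_D */12 -> active={job_C:*/13, job_D:*/12, job_F:*/11}
Op 7: register job_F */3 -> active={job_C:*/13, job_D:*/12, job_F:*/3}
  job_C: interval 13, next fire after T=151 is 156
  job_D: interval 12, next fire after T=151 is 156
  job_F: interval 3, next fire after T=151 is 153
Earliest = 153, winner (lex tiebreak) = job_F

Answer: job_F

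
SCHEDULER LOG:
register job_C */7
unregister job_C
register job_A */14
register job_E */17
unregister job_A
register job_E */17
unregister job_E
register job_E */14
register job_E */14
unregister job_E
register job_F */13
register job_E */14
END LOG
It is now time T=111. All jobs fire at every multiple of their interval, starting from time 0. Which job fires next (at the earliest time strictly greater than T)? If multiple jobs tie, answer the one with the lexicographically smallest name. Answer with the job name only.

Op 1: register job_C */7 -> active={job_C:*/7}
Op 2: unregister job_C -> active={}
Op 3: register job_A */14 -> active={job_A:*/14}
Op 4: register job_E */17 -> active={job_A:*/14, job_E:*/17}
Op 5: unregister job_A -> active={job_E:*/17}
Op 6: register job_E */17 -> active={job_E:*/17}
Op 7: unregister job_E -> active={}
Op 8: register job_E */14 -> active={job_E:*/14}
Op 9: register job_E */14 -> active={job_E:*/14}
Op 10: unregister job_E -> active={}
Op 11: register job_F */13 -> active={job_F:*/13}
Op 12: register job_E */14 -> active={job_E:*/14, job_F:*/13}
  job_E: interval 14, next fire after T=111 is 112
  job_F: interval 13, next fire after T=111 is 117
Earliest = 112, winner (lex tiebreak) = job_E

Answer: job_E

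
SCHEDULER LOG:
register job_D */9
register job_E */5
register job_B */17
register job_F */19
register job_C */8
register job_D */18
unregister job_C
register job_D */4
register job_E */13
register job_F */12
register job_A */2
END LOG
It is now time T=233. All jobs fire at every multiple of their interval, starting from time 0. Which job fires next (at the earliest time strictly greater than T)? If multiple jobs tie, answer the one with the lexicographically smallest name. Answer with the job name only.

Answer: job_A

Derivation:
Op 1: register job_D */9 -> active={job_D:*/9}
Op 2: register job_E */5 -> active={job_D:*/9, job_E:*/5}
Op 3: register job_B */17 -> active={job_B:*/17, job_D:*/9, job_E:*/5}
Op 4: register job_F */19 -> active={job_B:*/17, job_D:*/9, job_E:*/5, job_F:*/19}
Op 5: register job_C */8 -> active={job_B:*/17, job_C:*/8, job_D:*/9, job_E:*/5, job_F:*/19}
Op 6: register job_D */18 -> active={job_B:*/17, job_C:*/8, job_D:*/18, job_E:*/5, job_F:*/19}
Op 7: unregister job_C -> active={job_B:*/17, job_D:*/18, job_E:*/5, job_F:*/19}
Op 8: register job_D */4 -> active={job_B:*/17, job_D:*/4, job_E:*/5, job_F:*/19}
Op 9: register job_E */13 -> active={job_B:*/17, job_D:*/4, job_E:*/13, job_F:*/19}
Op 10: register job_F */12 -> active={job_B:*/17, job_D:*/4, job_E:*/13, job_F:*/12}
Op 11: register job_A */2 -> active={job_A:*/2, job_B:*/17, job_D:*/4, job_E:*/13, job_F:*/12}
  job_A: interval 2, next fire after T=233 is 234
  job_B: interval 17, next fire after T=233 is 238
  job_D: interval 4, next fire after T=233 is 236
  job_E: interval 13, next fire after T=233 is 234
  job_F: interval 12, next fire after T=233 is 240
Earliest = 234, winner (lex tiebreak) = job_A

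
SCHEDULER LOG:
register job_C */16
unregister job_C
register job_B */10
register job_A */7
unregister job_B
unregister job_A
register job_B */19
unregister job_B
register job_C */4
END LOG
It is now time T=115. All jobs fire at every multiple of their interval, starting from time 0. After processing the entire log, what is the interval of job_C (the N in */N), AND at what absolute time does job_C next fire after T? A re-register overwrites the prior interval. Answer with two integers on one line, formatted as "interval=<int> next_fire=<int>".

Answer: interval=4 next_fire=116

Derivation:
Op 1: register job_C */16 -> active={job_C:*/16}
Op 2: unregister job_C -> active={}
Op 3: register job_B */10 -> active={job_B:*/10}
Op 4: register job_A */7 -> active={job_A:*/7, job_B:*/10}
Op 5: unregister job_B -> active={job_A:*/7}
Op 6: unregister job_A -> active={}
Op 7: register job_B */19 -> active={job_B:*/19}
Op 8: unregister job_B -> active={}
Op 9: register job_C */4 -> active={job_C:*/4}
Final interval of job_C = 4
Next fire of job_C after T=115: (115//4+1)*4 = 116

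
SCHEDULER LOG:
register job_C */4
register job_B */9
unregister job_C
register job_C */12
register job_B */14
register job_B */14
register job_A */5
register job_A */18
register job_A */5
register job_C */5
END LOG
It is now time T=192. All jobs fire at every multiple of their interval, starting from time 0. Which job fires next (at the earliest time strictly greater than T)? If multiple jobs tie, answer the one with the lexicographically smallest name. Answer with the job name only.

Op 1: register job_C */4 -> active={job_C:*/4}
Op 2: register job_B */9 -> active={job_B:*/9, job_C:*/4}
Op 3: unregister job_C -> active={job_B:*/9}
Op 4: register job_C */12 -> active={job_B:*/9, job_C:*/12}
Op 5: register job_B */14 -> active={job_B:*/14, job_C:*/12}
Op 6: register job_B */14 -> active={job_B:*/14, job_C:*/12}
Op 7: register job_A */5 -> active={job_A:*/5, job_B:*/14, job_C:*/12}
Op 8: register job_A */18 -> active={job_A:*/18, job_B:*/14, job_C:*/12}
Op 9: register job_A */5 -> active={job_A:*/5, job_B:*/14, job_C:*/12}
Op 10: register job_C */5 -> active={job_A:*/5, job_B:*/14, job_C:*/5}
  job_A: interval 5, next fire after T=192 is 195
  job_B: interval 14, next fire after T=192 is 196
  job_C: interval 5, next fire after T=192 is 195
Earliest = 195, winner (lex tiebreak) = job_A

Answer: job_A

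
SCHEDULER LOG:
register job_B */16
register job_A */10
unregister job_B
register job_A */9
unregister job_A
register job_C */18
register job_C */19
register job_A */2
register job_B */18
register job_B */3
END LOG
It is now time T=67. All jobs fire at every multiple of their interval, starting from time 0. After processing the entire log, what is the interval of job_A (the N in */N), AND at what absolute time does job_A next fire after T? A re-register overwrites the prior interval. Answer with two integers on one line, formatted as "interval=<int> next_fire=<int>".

Answer: interval=2 next_fire=68

Derivation:
Op 1: register job_B */16 -> active={job_B:*/16}
Op 2: register job_A */10 -> active={job_A:*/10, job_B:*/16}
Op 3: unregister job_B -> active={job_A:*/10}
Op 4: register job_A */9 -> active={job_A:*/9}
Op 5: unregister job_A -> active={}
Op 6: register job_C */18 -> active={job_C:*/18}
Op 7: register job_C */19 -> active={job_C:*/19}
Op 8: register job_A */2 -> active={job_A:*/2, job_C:*/19}
Op 9: register job_B */18 -> active={job_A:*/2, job_B:*/18, job_C:*/19}
Op 10: register job_B */3 -> active={job_A:*/2, job_B:*/3, job_C:*/19}
Final interval of job_A = 2
Next fire of job_A after T=67: (67//2+1)*2 = 68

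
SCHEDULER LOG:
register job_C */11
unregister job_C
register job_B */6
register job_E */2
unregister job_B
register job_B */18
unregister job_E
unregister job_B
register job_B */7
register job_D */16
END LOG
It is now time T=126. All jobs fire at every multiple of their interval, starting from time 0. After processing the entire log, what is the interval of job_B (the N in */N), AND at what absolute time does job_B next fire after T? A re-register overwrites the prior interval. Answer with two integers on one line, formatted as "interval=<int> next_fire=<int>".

Answer: interval=7 next_fire=133

Derivation:
Op 1: register job_C */11 -> active={job_C:*/11}
Op 2: unregister job_C -> active={}
Op 3: register job_B */6 -> active={job_B:*/6}
Op 4: register job_E */2 -> active={job_B:*/6, job_E:*/2}
Op 5: unregister job_B -> active={job_E:*/2}
Op 6: register job_B */18 -> active={job_B:*/18, job_E:*/2}
Op 7: unregister job_E -> active={job_B:*/18}
Op 8: unregister job_B -> active={}
Op 9: register job_B */7 -> active={job_B:*/7}
Op 10: register job_D */16 -> active={job_B:*/7, job_D:*/16}
Final interval of job_B = 7
Next fire of job_B after T=126: (126//7+1)*7 = 133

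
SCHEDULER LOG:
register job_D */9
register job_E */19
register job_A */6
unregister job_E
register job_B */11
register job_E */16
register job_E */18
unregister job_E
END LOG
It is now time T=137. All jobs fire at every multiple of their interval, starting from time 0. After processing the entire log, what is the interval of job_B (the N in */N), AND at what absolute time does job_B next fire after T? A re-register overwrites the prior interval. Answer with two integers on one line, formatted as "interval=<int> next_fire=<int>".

Op 1: register job_D */9 -> active={job_D:*/9}
Op 2: register job_E */19 -> active={job_D:*/9, job_E:*/19}
Op 3: register job_A */6 -> active={job_A:*/6, job_D:*/9, job_E:*/19}
Op 4: unregister job_E -> active={job_A:*/6, job_D:*/9}
Op 5: register job_B */11 -> active={job_A:*/6, job_B:*/11, job_D:*/9}
Op 6: register job_E */16 -> active={job_A:*/6, job_B:*/11, job_D:*/9, job_E:*/16}
Op 7: register job_E */18 -> active={job_A:*/6, job_B:*/11, job_D:*/9, job_E:*/18}
Op 8: unregister job_E -> active={job_A:*/6, job_B:*/11, job_D:*/9}
Final interval of job_B = 11
Next fire of job_B after T=137: (137//11+1)*11 = 143

Answer: interval=11 next_fire=143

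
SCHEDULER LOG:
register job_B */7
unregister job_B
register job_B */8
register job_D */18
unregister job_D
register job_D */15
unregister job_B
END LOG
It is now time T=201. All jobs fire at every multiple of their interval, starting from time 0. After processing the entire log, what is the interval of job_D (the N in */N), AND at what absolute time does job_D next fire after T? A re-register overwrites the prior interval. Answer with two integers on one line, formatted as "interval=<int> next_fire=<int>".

Answer: interval=15 next_fire=210

Derivation:
Op 1: register job_B */7 -> active={job_B:*/7}
Op 2: unregister job_B -> active={}
Op 3: register job_B */8 -> active={job_B:*/8}
Op 4: register job_D */18 -> active={job_B:*/8, job_D:*/18}
Op 5: unregister job_D -> active={job_B:*/8}
Op 6: register job_D */15 -> active={job_B:*/8, job_D:*/15}
Op 7: unregister job_B -> active={job_D:*/15}
Final interval of job_D = 15
Next fire of job_D after T=201: (201//15+1)*15 = 210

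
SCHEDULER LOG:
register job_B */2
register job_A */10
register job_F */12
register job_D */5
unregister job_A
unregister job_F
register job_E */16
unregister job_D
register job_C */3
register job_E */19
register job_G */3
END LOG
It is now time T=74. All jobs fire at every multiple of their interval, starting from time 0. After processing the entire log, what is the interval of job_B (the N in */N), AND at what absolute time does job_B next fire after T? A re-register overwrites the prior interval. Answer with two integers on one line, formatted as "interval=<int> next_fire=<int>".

Answer: interval=2 next_fire=76

Derivation:
Op 1: register job_B */2 -> active={job_B:*/2}
Op 2: register job_A */10 -> active={job_A:*/10, job_B:*/2}
Op 3: register job_F */12 -> active={job_A:*/10, job_B:*/2, job_F:*/12}
Op 4: register job_D */5 -> active={job_A:*/10, job_B:*/2, job_D:*/5, job_F:*/12}
Op 5: unregister job_A -> active={job_B:*/2, job_D:*/5, job_F:*/12}
Op 6: unregister job_F -> active={job_B:*/2, job_D:*/5}
Op 7: register job_E */16 -> active={job_B:*/2, job_D:*/5, job_E:*/16}
Op 8: unregister job_D -> active={job_B:*/2, job_E:*/16}
Op 9: register job_C */3 -> active={job_B:*/2, job_C:*/3, job_E:*/16}
Op 10: register job_E */19 -> active={job_B:*/2, job_C:*/3, job_E:*/19}
Op 11: register job_G */3 -> active={job_B:*/2, job_C:*/3, job_E:*/19, job_G:*/3}
Final interval of job_B = 2
Next fire of job_B after T=74: (74//2+1)*2 = 76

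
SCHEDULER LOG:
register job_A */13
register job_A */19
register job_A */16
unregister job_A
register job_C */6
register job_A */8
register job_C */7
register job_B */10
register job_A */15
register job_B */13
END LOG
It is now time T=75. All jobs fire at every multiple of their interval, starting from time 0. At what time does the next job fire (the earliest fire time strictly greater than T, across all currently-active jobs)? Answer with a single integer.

Answer: 77

Derivation:
Op 1: register job_A */13 -> active={job_A:*/13}
Op 2: register job_A */19 -> active={job_A:*/19}
Op 3: register job_A */16 -> active={job_A:*/16}
Op 4: unregister job_A -> active={}
Op 5: register job_C */6 -> active={job_C:*/6}
Op 6: register job_A */8 -> active={job_A:*/8, job_C:*/6}
Op 7: register job_C */7 -> active={job_A:*/8, job_C:*/7}
Op 8: register job_B */10 -> active={job_A:*/8, job_B:*/10, job_C:*/7}
Op 9: register job_A */15 -> active={job_A:*/15, job_B:*/10, job_C:*/7}
Op 10: register job_B */13 -> active={job_A:*/15, job_B:*/13, job_C:*/7}
  job_A: interval 15, next fire after T=75 is 90
  job_B: interval 13, next fire after T=75 is 78
  job_C: interval 7, next fire after T=75 is 77
Earliest fire time = 77 (job job_C)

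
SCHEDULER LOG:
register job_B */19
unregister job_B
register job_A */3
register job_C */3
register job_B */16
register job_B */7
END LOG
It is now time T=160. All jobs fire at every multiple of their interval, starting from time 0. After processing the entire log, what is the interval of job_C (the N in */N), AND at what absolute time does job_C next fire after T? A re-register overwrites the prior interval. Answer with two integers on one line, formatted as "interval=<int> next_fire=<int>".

Op 1: register job_B */19 -> active={job_B:*/19}
Op 2: unregister job_B -> active={}
Op 3: register job_A */3 -> active={job_A:*/3}
Op 4: register job_C */3 -> active={job_A:*/3, job_C:*/3}
Op 5: register job_B */16 -> active={job_A:*/3, job_B:*/16, job_C:*/3}
Op 6: register job_B */7 -> active={job_A:*/3, job_B:*/7, job_C:*/3}
Final interval of job_C = 3
Next fire of job_C after T=160: (160//3+1)*3 = 162

Answer: interval=3 next_fire=162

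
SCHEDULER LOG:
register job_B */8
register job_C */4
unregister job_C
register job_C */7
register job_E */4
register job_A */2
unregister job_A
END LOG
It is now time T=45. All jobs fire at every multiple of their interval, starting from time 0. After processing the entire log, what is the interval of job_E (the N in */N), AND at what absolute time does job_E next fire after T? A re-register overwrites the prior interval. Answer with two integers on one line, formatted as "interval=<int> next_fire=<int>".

Answer: interval=4 next_fire=48

Derivation:
Op 1: register job_B */8 -> active={job_B:*/8}
Op 2: register job_C */4 -> active={job_B:*/8, job_C:*/4}
Op 3: unregister job_C -> active={job_B:*/8}
Op 4: register job_C */7 -> active={job_B:*/8, job_C:*/7}
Op 5: register job_E */4 -> active={job_B:*/8, job_C:*/7, job_E:*/4}
Op 6: register job_A */2 -> active={job_A:*/2, job_B:*/8, job_C:*/7, job_E:*/4}
Op 7: unregister job_A -> active={job_B:*/8, job_C:*/7, job_E:*/4}
Final interval of job_E = 4
Next fire of job_E after T=45: (45//4+1)*4 = 48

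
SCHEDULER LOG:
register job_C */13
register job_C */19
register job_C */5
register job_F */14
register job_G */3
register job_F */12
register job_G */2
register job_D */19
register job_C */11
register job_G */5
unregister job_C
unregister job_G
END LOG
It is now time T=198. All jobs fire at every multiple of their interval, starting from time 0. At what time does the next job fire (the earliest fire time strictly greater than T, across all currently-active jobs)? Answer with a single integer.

Answer: 204

Derivation:
Op 1: register job_C */13 -> active={job_C:*/13}
Op 2: register job_C */19 -> active={job_C:*/19}
Op 3: register job_C */5 -> active={job_C:*/5}
Op 4: register job_F */14 -> active={job_C:*/5, job_F:*/14}
Op 5: register job_G */3 -> active={job_C:*/5, job_F:*/14, job_G:*/3}
Op 6: register job_F */12 -> active={job_C:*/5, job_F:*/12, job_G:*/3}
Op 7: register job_G */2 -> active={job_C:*/5, job_F:*/12, job_G:*/2}
Op 8: register job_D */19 -> active={job_C:*/5, job_D:*/19, job_F:*/12, job_G:*/2}
Op 9: register job_C */11 -> active={job_C:*/11, job_D:*/19, job_F:*/12, job_G:*/2}
Op 10: register job_G */5 -> active={job_C:*/11, job_D:*/19, job_F:*/12, job_G:*/5}
Op 11: unregister job_C -> active={job_D:*/19, job_F:*/12, job_G:*/5}
Op 12: unregister job_G -> active={job_D:*/19, job_F:*/12}
  job_D: interval 19, next fire after T=198 is 209
  job_F: interval 12, next fire after T=198 is 204
Earliest fire time = 204 (job job_F)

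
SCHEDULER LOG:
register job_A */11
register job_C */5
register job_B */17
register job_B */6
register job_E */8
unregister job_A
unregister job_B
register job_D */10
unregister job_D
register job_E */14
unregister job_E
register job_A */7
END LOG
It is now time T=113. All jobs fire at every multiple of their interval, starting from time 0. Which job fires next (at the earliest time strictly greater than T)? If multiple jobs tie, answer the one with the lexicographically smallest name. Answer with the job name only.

Answer: job_C

Derivation:
Op 1: register job_A */11 -> active={job_A:*/11}
Op 2: register job_C */5 -> active={job_A:*/11, job_C:*/5}
Op 3: register job_B */17 -> active={job_A:*/11, job_B:*/17, job_C:*/5}
Op 4: register job_B */6 -> active={job_A:*/11, job_B:*/6, job_C:*/5}
Op 5: register job_E */8 -> active={job_A:*/11, job_B:*/6, job_C:*/5, job_E:*/8}
Op 6: unregister job_A -> active={job_B:*/6, job_C:*/5, job_E:*/8}
Op 7: unregister job_B -> active={job_C:*/5, job_E:*/8}
Op 8: register job_D */10 -> active={job_C:*/5, job_D:*/10, job_E:*/8}
Op 9: unregister job_D -> active={job_C:*/5, job_E:*/8}
Op 10: register job_E */14 -> active={job_C:*/5, job_E:*/14}
Op 11: unregister job_E -> active={job_C:*/5}
Op 12: register job_A */7 -> active={job_A:*/7, job_C:*/5}
  job_A: interval 7, next fire after T=113 is 119
  job_C: interval 5, next fire after T=113 is 115
Earliest = 115, winner (lex tiebreak) = job_C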